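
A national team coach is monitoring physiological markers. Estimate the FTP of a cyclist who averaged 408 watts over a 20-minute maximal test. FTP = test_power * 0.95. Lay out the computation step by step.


FTP = 408 * 0.95 = 387.6 W

387.6 W


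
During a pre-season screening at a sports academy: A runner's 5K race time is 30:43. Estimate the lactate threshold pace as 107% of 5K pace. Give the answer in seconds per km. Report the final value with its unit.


Total race time = 30*60 + 43 = 1843 seconds
5K pace = 1843 / 5 = 368.6 sec/km
LT pace = 368.6 * 1.07 = 394.4 sec/km

394.4 s/km


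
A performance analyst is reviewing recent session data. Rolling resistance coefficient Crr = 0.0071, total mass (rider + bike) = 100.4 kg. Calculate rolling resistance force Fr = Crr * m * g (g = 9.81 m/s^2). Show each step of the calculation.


Fr = Crr * m * g
= 0.0071 * 100.4 * 9.81
= 6.993 N

6.993 N


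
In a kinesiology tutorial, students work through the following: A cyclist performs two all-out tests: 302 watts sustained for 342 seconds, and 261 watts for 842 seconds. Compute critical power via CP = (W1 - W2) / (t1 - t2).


W1 = P1 * t1 = 302 * 342 = 103284 J
W2 = P2 * t2 = 261 * 842 = 219762 J
CP = (103284 - 219762) / (342 - 842)
= 232.96 W

232.96 W


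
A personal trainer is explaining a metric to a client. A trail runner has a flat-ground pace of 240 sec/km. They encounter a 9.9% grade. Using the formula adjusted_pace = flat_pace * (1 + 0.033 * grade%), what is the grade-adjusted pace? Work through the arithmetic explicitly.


Grade factor = 1 + 0.033 * 9.9 = 1.3267
Adjusted = 240 * 1.3267 = 318.41 sec/km

318.41 s/km


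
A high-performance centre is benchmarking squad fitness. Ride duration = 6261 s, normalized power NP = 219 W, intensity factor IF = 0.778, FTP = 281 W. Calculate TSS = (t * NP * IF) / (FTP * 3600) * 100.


Numerator = 6261 * 219 * 0.778 = 1066761.702
Denominator = 281 * 3600 = 1011600
TSS = 1066761.702 / 1011600 * 100
= 105.45

105.45 TSS


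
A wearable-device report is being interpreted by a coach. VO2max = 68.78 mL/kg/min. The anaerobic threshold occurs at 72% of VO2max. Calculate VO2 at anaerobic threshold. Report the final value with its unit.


AT fraction = 72 / 100 = 0.72
AT VO2 = 68.78 * 0.72
= 49.52 mL/kg/min

49.52 mL/kg/min


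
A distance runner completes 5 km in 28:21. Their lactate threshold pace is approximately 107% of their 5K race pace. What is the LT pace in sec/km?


Convert to seconds: 28 min 21 s = 1701 s
Pace per km = 1701 / 5 = 340.2 s/km
LT pace = 340.2 * 1.07 = 364.01 s/km

364.01 s/km


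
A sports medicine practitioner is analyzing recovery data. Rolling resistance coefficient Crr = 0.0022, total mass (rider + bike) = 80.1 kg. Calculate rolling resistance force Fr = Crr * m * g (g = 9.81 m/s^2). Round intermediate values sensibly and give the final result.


Fr = Crr * m * g
= 0.0022 * 80.1 * 9.81
= 1.729 N

1.729 N


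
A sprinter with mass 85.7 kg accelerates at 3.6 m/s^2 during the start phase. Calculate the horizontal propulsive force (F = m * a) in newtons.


F = m * a
= 85.7 * 3.6
= 308.52 N

308.52 N


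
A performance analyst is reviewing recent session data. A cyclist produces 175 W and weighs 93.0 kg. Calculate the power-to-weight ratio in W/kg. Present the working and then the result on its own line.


P/W = power / mass
= 175 / 93.0
= 1.882 W/kg

1.882 W/kg


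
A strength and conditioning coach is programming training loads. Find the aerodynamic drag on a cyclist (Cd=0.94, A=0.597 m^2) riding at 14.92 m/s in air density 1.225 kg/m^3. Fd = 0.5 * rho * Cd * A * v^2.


Fd = 0.5 * 1.225 * 0.94 * 0.597 * 14.92^2
= 0.5 * 1.225 * 0.94 * 0.597 * 222.6064
= 76.515 N

76.515 N


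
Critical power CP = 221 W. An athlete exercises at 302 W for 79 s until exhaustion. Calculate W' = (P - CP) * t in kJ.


P - CP = 302 - 221 = 81 W
W' = 81 * 79 = 6399 J
= 6399 / 1000 = 6.399 kJ

6.399 kJ


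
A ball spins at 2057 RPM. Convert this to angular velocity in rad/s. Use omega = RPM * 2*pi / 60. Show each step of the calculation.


omega = 2057 * 2 * pi / 60
= 2057 * 6.28318531 / 60
= 12924.512 / 60
= 215.409 rad/s

215.409 rad/s


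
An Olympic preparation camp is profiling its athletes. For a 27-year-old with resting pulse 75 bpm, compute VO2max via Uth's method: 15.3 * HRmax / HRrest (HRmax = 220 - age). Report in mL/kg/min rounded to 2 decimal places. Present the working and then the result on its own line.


Step 1: HRmax = 220 - 27 = 193 bpm
Step 2: Ratio = 193 / 75 = 2.5733
Step 3: VO2max = 15.3 * 2.5733 = 39.37 mL/kg/min

39.37 mL/kg/min


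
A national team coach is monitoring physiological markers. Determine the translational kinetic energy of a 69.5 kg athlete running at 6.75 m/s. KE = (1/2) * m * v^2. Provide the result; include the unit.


KE = 0.5 * m * v^2
= 0.5 * 69.5 * 6.75^2
= 0.5 * 69.5 * 45.5625
= 1583.3 J

1583.3 J


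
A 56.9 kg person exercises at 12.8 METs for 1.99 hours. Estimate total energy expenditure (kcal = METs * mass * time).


Energy = METs * mass(kg) * time(h)
= 12.8 * 56.9 * 1.99
= 1449.36 kcal

1449.36 kcal


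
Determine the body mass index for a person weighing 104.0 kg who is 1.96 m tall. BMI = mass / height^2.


BMI = mass / height^2
= 104.0 / 1.96^2
= 104.0 / 3.8416
= 27.07 kg/m^2

27.07 kg/m^2


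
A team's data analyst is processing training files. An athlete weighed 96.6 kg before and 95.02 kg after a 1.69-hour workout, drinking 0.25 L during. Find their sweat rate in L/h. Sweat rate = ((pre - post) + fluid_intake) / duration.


Body mass change = 1.58 kg
Total sweat loss = 1.58 + 0.25 = 1.83 L
Rate = 1.83 / 1.69 = 1.083 L/h

1.083 L/h


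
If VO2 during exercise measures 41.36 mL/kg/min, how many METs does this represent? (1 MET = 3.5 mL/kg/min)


METs = VO2 / 3.5 = 41.36 / 3.5 = 11.82

11.82 METs


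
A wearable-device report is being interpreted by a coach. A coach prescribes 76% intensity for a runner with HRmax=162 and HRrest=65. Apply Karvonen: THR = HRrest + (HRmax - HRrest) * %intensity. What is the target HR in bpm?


Heart rate reserve = 162 - 65 = 97
Intensity fraction = 76 / 100 = 0.76
THR = 65 + 97 * 0.76 = 138.72 bpm

138.72 bpm


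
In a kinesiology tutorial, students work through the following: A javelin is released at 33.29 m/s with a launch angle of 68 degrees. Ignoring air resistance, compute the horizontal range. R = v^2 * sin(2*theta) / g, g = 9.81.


Launch speed squared = 1108.2241
sin(2 * 68 deg) = 0.694658
Range = 1108.2241 * 0.694658 / 9.81
= 78.475 m

78.475 m


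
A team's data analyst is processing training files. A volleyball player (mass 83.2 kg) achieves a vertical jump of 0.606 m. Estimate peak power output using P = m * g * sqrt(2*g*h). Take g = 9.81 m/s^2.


2 * g * h = 2 * 9.81 * 0.606 = 11.88972
sqrt(11.88972) = 3.448147 m/s
P = 83.2 * 9.81 * 3.448147 = 2814.35 W

2814.35 W


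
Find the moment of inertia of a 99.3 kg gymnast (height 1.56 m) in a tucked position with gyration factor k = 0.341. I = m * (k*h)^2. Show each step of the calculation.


Radius of gyration = 0.341 * 1.56 = 0.53196 m
I = 99.3 * 0.53196^2
= 99.3 * 0.282981
= 28.1 kg*m^2

28.1 kg*m^2


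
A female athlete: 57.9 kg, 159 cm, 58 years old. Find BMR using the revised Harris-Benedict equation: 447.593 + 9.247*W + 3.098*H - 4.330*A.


Intercept = 447.593
Weight contribution = 9.247 * 57.9 = 535.4013
Height contribution = 3.098 * 159 = 492.582
Age contribution = 4.33 * 58 = 251.14
BMR = 447.593 + 535.4013 + 492.582 - 251.14
= 1224.44 kcal/day

1224.44 kcal/day


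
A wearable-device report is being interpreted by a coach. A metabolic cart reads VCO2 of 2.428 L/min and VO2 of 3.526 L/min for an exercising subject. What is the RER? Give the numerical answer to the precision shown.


RER = VCO2 / VO2 = 2.428 / 3.526 = 0.6886

0.6886


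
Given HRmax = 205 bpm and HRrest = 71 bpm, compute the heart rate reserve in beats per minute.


Heart rate reserve = maximum HR minus resting HR
HRR = 205 - 71 = 134 bpm

134 bpm


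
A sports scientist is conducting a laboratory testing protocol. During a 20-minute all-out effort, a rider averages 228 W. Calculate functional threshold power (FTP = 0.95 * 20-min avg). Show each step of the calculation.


FTP = 0.95 * 228
= 216.6 W

216.6 W


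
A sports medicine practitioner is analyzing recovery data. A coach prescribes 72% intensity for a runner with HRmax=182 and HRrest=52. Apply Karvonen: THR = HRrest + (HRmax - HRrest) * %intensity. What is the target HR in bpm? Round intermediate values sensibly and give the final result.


Heart rate reserve = 182 - 52 = 130
Intensity fraction = 72 / 100 = 0.72
THR = 52 + 130 * 0.72 = 145.6 bpm

145.6 bpm


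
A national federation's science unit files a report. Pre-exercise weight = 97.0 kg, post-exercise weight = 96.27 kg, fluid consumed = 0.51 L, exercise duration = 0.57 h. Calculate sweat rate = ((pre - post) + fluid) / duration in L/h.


Weight loss = 97.0 - 96.27 = 0.73 kg (approx L)
Total sweat = 0.73 + 0.51 = 1.24 L
Sweat rate = 1.24 / 0.57 = 2.175 L/h

2.175 L/h


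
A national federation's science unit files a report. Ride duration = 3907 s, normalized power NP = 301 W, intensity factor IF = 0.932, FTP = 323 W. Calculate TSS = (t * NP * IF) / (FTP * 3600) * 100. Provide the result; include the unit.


Numerator = 3907 * 301 * 0.932 = 1096038.524
Denominator = 323 * 3600 = 1162800
TSS = 1096038.524 / 1162800 * 100
= 94.26

94.26 TSS


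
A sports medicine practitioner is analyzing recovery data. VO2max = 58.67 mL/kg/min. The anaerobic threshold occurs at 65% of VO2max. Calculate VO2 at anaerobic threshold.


AT fraction = 65 / 100 = 0.65
AT VO2 = 58.67 * 0.65
= 38.14 mL/kg/min

38.14 mL/kg/min


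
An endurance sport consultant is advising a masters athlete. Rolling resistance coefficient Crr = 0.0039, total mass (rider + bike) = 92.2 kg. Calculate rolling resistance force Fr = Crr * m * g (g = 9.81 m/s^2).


Fr = Crr * m * g
= 0.0039 * 92.2 * 9.81
= 3.527 N

3.527 N


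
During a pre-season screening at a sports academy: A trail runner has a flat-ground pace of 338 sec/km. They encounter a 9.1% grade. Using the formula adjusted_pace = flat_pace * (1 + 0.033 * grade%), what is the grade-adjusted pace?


Grade factor = 1 + 0.033 * 9.1 = 1.3003
Adjusted = 338 * 1.3003 = 439.5 sec/km

439.5 s/km


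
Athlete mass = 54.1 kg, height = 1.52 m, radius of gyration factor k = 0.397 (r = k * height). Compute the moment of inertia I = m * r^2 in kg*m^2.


r = k * height = 0.397 * 1.52 = 0.60344 m
r^2 = 0.60344^2 = 0.36414
I = 54.1 * 0.36414 = 19.7 kg*m^2

19.7 kg*m^2


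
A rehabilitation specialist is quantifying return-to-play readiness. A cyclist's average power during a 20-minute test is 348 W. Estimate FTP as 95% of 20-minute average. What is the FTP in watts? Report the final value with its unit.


FTP = 20-min power * 0.95
= 348 * 0.95
= 330.6 W

330.6 W


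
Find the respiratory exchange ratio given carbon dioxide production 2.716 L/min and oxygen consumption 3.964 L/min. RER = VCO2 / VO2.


VCO2 = 2.716 L/min
VO2 = 3.964 L/min
RER = 2.716 / 3.964 = 0.6852

0.6852


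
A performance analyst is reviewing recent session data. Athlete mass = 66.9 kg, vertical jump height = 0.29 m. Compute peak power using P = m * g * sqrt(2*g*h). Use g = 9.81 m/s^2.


sqrt(2 * 9.81 * 0.29) = sqrt(5.6898) = 2.38533 m/s
P = 66.9 * 9.81 * 2.38533
= 1565.47 W

1565.47 W


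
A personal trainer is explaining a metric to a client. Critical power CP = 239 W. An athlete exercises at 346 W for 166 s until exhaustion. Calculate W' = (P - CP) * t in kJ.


P - CP = 346 - 239 = 107 W
W' = 107 * 166 = 17762 J
= 17762 / 1000 = 17.762 kJ

17.762 kJ


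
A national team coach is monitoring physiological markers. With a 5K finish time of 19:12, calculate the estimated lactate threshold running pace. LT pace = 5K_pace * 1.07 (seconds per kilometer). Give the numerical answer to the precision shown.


Race duration = 1152 s for 5 km
Average pace = 1152 / 5 = 230.4 s/km
LT pace = 230.4 * 1.07
= 246.53 s/km

246.53 s/km


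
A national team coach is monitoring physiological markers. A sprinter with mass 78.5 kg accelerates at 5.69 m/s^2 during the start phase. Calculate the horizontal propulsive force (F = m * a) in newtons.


F = m * a
= 78.5 * 5.69
= 446.67 N

446.67 N


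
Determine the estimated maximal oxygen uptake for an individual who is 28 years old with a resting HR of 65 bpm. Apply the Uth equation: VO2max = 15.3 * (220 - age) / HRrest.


HRmax = 220 - 28 = 192
VO2max = 15.3 * (192 / 65)
= 15.3 * 2.9538
= 45.19 mL/kg/min

45.19 mL/kg/min


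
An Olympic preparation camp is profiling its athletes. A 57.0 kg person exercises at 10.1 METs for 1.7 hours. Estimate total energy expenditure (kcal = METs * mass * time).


Energy = METs * mass(kg) * time(h)
= 10.1 * 57.0 * 1.7
= 978.69 kcal

978.69 kcal


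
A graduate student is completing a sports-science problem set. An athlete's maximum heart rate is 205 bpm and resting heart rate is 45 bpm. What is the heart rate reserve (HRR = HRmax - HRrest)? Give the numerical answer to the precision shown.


HRR = HRmax - HRrest
= 205 - 45
= 160 bpm

160 bpm


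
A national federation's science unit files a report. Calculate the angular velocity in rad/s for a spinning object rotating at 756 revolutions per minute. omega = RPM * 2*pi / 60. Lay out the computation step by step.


omega = RPM * 2*pi / 60
= 756 * 6.28318531 / 60
= 79.168 rad/s

79.168 rad/s


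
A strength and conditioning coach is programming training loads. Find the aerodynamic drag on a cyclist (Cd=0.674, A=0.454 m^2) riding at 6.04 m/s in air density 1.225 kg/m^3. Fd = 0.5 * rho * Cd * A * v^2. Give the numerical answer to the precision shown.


Fd = 0.5 * 1.225 * 0.674 * 0.454 * 6.04^2
= 0.5 * 1.225 * 0.674 * 0.454 * 36.4816
= 6.837 N

6.837 N


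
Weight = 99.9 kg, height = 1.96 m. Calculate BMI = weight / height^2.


height^2 = 1.96^2 = 3.8416
BMI = 99.9 / 3.8416 = 26.0 kg/m^2

26.0 kg/m^2


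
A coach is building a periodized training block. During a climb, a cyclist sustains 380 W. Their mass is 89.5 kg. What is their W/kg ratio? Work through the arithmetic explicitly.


Power-to-weight = 380 W / 89.5 kg
= 4.246 W/kg

4.246 W/kg


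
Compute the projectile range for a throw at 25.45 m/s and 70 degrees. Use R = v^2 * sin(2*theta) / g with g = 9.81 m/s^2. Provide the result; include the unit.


Two times the angle = 140 degrees
sin(140) = 0.642788
R = 647.7025 * 0.642788 / 9.81 = 42.44 m

42.44 m


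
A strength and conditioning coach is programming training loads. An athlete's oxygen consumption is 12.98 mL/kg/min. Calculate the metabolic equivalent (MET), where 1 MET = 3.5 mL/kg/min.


MET = VO2 / 3.5
= 12.98 / 3.5
= 3.71 METs

3.71 METs


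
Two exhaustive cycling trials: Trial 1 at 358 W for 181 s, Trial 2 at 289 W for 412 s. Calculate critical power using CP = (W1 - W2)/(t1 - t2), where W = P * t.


W1 = 358 * 181 = 64798 J
W2 = 289 * 412 = 119068 J
CP = (64798 - 119068) / (181 - 412)
= -54270 / -231
= 234.94 W

234.94 W


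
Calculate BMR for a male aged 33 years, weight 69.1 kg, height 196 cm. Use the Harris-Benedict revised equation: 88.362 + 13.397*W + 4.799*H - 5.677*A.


Substituting values:
W term = 13.397 * 69.1 = 925.7327
H term = 4.799 * 196 = 940.604
A term = 5.677 * 33 = 187.341
BMR = 1767.36 kcal/day

1767.36 kcal/day


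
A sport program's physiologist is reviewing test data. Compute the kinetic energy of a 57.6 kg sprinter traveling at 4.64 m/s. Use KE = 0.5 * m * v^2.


Velocity squared = 21.5296
KE = 0.5 * 57.6 * 21.5296 = 620.05 J

620.05 J


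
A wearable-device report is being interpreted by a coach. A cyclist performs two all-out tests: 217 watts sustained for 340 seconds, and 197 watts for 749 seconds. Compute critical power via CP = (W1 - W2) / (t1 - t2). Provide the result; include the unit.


W1 = P1 * t1 = 217 * 340 = 73780 J
W2 = P2 * t2 = 197 * 749 = 147553 J
CP = (73780 - 147553) / (340 - 749)
= 180.37 W

180.37 W


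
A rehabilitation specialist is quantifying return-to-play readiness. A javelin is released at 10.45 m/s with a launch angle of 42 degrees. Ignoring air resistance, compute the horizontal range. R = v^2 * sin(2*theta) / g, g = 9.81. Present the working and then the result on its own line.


Launch speed squared = 109.2025
sin(2 * 42 deg) = 0.994522
Range = 109.2025 * 0.994522 / 9.81
= 11.071 m

11.071 m


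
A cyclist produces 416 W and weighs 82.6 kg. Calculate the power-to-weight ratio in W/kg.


P/W = power / mass
= 416 / 82.6
= 5.036 W/kg

5.036 W/kg


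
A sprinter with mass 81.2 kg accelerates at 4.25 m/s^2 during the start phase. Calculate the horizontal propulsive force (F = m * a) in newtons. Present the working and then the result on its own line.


F = m * a
= 81.2 * 4.25
= 345.1 N

345.1 N


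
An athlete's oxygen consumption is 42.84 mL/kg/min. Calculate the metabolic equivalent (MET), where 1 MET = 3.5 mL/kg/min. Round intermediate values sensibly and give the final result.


MET = VO2 / 3.5
= 42.84 / 3.5
= 12.24 METs

12.24 METs


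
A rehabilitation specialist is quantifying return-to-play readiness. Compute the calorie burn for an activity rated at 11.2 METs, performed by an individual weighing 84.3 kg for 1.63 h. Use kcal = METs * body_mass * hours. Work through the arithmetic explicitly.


Product of METs and mass = 11.2 * 84.3 = 944.16
Total kcal = 944.16 * 1.63 = 1538.98 kcal

1538.98 kcal


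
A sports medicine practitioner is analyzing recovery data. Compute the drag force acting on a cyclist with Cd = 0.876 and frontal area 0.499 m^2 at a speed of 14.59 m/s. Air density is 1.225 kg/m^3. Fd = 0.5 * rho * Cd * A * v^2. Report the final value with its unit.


Step 1: v^2 = 212.8681
Step 2: Fd = 0.5 * 1.225 * 0.876 * 0.499 * 212.8681
= 56.993 N

56.993 N


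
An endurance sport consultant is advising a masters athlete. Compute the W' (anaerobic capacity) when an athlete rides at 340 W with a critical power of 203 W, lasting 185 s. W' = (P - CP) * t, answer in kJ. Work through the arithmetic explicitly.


Above-CP power = 137 W
Duration = 185 s
W' = 137 * 185 = 25345 J
Convert: 25345 / 1000 = 25.345 kJ

25.345 kJ


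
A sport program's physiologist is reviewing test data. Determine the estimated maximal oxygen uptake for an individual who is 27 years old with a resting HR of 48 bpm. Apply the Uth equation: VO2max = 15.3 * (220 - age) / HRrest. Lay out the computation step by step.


HRmax = 220 - 27 = 193
VO2max = 15.3 * (193 / 48)
= 15.3 * 4.0208
= 61.52 mL/kg/min

61.52 mL/kg/min


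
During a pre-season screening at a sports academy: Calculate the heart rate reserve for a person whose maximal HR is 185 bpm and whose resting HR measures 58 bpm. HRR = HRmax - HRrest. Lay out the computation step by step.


HRmax = 185 bpm
HRrest = 58 bpm
HRR = 185 - 58 = 127 bpm

127 bpm


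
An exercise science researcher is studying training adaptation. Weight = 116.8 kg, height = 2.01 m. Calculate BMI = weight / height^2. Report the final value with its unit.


height^2 = 2.01^2 = 4.0401
BMI = 116.8 / 4.0401 = 28.91 kg/m^2

28.91 kg/m^2


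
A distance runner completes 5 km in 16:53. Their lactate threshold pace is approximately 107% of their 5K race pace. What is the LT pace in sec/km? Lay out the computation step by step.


Convert to seconds: 16 min 53 s = 1013 s
Pace per km = 1013 / 5 = 202.6 s/km
LT pace = 202.6 * 1.07 = 216.78 s/km

216.78 s/km


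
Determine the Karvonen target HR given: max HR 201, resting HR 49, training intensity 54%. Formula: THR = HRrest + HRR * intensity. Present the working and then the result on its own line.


HRR = HRmax - HRrest = 201 - 49 = 152
THR = 49 + 152 * 0.54
= 131.08 bpm

131.08 bpm


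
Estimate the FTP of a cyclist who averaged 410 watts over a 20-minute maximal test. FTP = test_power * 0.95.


FTP = 410 * 0.95 = 389.5 W

389.5 W


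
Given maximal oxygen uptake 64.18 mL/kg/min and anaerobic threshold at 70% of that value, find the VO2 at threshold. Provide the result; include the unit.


Percentage as decimal = 0.7
VO2 at AT = 64.18 * 0.7 = 44.93 mL/kg/min

44.93 mL/kg/min


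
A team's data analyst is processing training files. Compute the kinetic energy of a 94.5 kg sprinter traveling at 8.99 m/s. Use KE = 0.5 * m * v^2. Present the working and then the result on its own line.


Velocity squared = 80.8201
KE = 0.5 * 94.5 * 80.8201 = 3818.75 J

3818.75 J


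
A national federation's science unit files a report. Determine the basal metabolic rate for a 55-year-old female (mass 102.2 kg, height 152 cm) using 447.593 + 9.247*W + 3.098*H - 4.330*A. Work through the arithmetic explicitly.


BMR = 447.593 + 9.247*102.2 + 3.098*152 - 4.330*55
= 1625.38 kcal/day

1625.38 kcal/day


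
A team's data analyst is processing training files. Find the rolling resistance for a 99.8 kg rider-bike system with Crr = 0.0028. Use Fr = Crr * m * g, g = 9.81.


m * g = 99.8 * 9.81 = 979.038 N
Fr = 0.0028 * 979.038 = 2.741 N

2.741 N


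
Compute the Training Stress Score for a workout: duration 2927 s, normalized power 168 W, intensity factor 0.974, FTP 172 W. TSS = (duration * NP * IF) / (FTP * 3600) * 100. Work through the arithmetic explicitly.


Product = 2927 * 168 * 0.974 = 478950.864
Base = 172 * 3600 = 619200
TSS = 478950.864 / 619200 * 100 = 77.35

77.35 TSS


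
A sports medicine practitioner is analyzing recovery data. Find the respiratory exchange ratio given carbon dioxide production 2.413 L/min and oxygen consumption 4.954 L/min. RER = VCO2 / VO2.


VCO2 = 2.413 L/min
VO2 = 4.954 L/min
RER = 2.413 / 4.954 = 0.4871

0.4871


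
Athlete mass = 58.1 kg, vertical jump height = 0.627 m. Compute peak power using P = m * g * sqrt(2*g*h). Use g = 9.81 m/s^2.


sqrt(2 * 9.81 * 0.627) = sqrt(12.30174) = 3.507384 m/s
P = 58.1 * 9.81 * 3.507384
= 1999.07 W

1999.07 W


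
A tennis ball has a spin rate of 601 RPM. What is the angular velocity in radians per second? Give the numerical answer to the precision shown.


Convert RPM to rad/s: multiply by 2*pi and divide by 60
omega = 601 * 2 * pi / 60
= 62.937 rad/s

62.937 rad/s


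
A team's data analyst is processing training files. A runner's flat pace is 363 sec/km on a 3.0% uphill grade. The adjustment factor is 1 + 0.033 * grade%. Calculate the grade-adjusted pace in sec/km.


Factor = 1 + 0.033 * 3.0 = 1.099
Adjusted pace = 363 * 1.099
= 398.94 sec/km

398.94 s/km


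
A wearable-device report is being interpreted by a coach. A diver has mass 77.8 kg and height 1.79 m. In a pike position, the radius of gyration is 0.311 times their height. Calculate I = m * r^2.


r = 0.311 * 1.79 = 0.55669 m
I = m * r^2 = 77.8 * 0.309904 = 24.111 kg*m^2

24.111 kg*m^2


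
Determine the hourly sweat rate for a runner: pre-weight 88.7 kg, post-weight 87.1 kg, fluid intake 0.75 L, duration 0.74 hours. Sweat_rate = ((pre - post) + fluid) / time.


Mass lost = 88.7 - 87.1 = 1.6 kg
Add fluid consumed: 1.6 + 0.75 = 2.35 L total sweat
Sweat rate = 2.35 / 0.74 = 3.176 L/h

3.176 L/h


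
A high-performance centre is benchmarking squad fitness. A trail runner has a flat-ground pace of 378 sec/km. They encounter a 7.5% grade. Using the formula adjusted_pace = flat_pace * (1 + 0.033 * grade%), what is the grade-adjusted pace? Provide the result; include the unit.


Grade factor = 1 + 0.033 * 7.5 = 1.2475
Adjusted = 378 * 1.2475 = 471.56 sec/km

471.56 s/km


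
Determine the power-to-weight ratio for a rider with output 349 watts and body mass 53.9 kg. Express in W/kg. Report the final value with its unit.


P/W = 349 / 53.9 = 6.475 W/kg

6.475 W/kg


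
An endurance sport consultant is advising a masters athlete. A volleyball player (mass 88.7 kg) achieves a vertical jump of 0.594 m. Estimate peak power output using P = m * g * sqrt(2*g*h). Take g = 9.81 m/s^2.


2 * g * h = 2 * 9.81 * 0.594 = 11.65428
sqrt(11.65428) = 3.413837 m/s
P = 88.7 * 9.81 * 3.413837 = 2970.54 W

2970.54 W


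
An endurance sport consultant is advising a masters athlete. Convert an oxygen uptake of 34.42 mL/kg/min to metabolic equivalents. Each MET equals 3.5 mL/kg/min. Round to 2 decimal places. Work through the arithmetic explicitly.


One MET = 3.5 mL/kg/min
Number of METs = 34.42 / 3.5
= 9.83 METs

9.83 METs


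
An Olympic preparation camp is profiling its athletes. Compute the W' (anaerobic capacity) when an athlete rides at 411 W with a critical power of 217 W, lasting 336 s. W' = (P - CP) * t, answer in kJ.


Above-CP power = 194 W
Duration = 336 s
W' = 194 * 336 = 65184 J
Convert: 65184 / 1000 = 65.184 kJ

65.184 kJ


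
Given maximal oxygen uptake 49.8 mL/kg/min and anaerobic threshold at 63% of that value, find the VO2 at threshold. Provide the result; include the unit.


Percentage as decimal = 0.63
VO2 at AT = 49.8 * 0.63 = 31.37 mL/kg/min

31.37 mL/kg/min


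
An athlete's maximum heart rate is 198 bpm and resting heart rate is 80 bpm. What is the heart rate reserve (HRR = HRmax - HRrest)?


HRR = HRmax - HRrest
= 198 - 80
= 118 bpm

118 bpm


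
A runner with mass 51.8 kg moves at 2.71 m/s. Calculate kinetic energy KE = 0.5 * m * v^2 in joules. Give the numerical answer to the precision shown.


v^2 = 2.71^2 = 7.3441
KE = 0.5 * 51.8 * 7.3441
= 190.21 J

190.21 J


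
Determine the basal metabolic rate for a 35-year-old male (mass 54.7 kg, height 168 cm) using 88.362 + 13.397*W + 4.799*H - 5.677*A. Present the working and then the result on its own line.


BMR = 88.362 + 13.397*54.7 + 4.799*168 - 5.677*35
= 1428.71 kcal/day

1428.71 kcal/day


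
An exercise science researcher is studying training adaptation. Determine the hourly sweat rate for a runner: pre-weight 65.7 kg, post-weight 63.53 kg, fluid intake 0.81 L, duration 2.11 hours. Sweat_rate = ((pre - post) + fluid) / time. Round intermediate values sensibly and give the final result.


Mass lost = 65.7 - 63.53 = 2.17 kg
Add fluid consumed: 2.17 + 0.81 = 2.98 L total sweat
Sweat rate = 2.98 / 2.11 = 1.412 L/h

1.412 L/h


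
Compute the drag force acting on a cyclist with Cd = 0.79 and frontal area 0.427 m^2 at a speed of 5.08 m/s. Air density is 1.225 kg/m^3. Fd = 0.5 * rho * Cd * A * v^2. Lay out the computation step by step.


Step 1: v^2 = 25.8064
Step 2: Fd = 0.5 * 1.225 * 0.79 * 0.427 * 25.8064
= 5.332 N

5.332 N


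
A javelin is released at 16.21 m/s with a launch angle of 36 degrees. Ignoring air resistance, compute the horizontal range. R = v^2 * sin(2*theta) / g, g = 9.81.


Launch speed squared = 262.7641
sin(2 * 36 deg) = 0.951057
Range = 262.7641 * 0.951057 / 9.81
= 25.474 m

25.474 m


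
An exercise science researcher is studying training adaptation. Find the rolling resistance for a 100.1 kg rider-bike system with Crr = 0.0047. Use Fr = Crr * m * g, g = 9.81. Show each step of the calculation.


m * g = 100.1 * 9.81 = 981.981 N
Fr = 0.0047 * 981.981 = 4.615 N

4.615 N


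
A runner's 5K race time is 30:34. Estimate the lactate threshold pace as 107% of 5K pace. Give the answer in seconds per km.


Total race time = 30*60 + 34 = 1834 seconds
5K pace = 1834 / 5 = 366.8 sec/km
LT pace = 366.8 * 1.07 = 392.48 sec/km

392.48 s/km


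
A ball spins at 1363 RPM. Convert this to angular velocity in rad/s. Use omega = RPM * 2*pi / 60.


omega = 1363 * 2 * pi / 60
= 1363 * 6.28318531 / 60
= 8563.982 / 60
= 142.733 rad/s

142.733 rad/s


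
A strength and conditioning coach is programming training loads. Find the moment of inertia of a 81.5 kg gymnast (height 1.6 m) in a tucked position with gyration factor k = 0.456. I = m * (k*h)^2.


Radius of gyration = 0.456 * 1.6 = 0.7296 m
I = 81.5 * 0.7296^2
= 81.5 * 0.532316
= 43.384 kg*m^2

43.384 kg*m^2


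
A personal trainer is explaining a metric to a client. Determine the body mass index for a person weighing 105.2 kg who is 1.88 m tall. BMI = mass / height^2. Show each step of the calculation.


BMI = mass / height^2
= 105.2 / 1.88^2
= 105.2 / 3.5344
= 29.76 kg/m^2

29.76 kg/m^2


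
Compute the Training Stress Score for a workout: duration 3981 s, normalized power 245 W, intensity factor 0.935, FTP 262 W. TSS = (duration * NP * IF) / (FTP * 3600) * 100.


Product = 3981 * 245 * 0.935 = 911947.575
Base = 262 * 3600 = 943200
TSS = 911947.575 / 943200 * 100 = 96.69

96.69 TSS


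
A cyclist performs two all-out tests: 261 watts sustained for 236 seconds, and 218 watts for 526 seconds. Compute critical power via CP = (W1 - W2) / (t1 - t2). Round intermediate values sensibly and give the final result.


W1 = P1 * t1 = 261 * 236 = 61596 J
W2 = P2 * t2 = 218 * 526 = 114668 J
CP = (61596 - 114668) / (236 - 526)
= 183.01 W

183.01 W


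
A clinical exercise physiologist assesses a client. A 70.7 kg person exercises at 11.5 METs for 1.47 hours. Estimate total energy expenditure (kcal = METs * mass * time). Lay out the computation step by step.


Energy = METs * mass(kg) * time(h)
= 11.5 * 70.7 * 1.47
= 1195.18 kcal

1195.18 kcal


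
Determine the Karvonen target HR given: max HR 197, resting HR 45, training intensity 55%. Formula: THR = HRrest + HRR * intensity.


HRR = HRmax - HRrest = 197 - 45 = 152
THR = 45 + 152 * 0.55
= 128.6 bpm

128.6 bpm


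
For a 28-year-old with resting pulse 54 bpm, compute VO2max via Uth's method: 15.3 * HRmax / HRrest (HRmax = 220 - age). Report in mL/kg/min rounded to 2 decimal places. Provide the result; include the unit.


Step 1: HRmax = 220 - 28 = 192 bpm
Step 2: Ratio = 192 / 54 = 3.5556
Step 3: VO2max = 15.3 * 3.5556 = 54.4 mL/kg/min

54.4 mL/kg/min


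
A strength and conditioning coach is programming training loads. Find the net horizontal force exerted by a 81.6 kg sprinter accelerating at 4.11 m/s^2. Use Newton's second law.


Newton's second law: F = m * a
F = 81.6 * 4.11 = 335.38 N

335.38 N


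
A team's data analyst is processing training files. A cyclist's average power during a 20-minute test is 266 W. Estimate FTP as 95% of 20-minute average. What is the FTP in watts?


FTP = 20-min power * 0.95
= 266 * 0.95
= 252.7 W

252.7 W


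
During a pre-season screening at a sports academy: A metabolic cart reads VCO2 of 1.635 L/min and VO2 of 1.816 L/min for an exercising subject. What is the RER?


RER = VCO2 / VO2 = 1.635 / 1.816 = 0.9003

0.9003


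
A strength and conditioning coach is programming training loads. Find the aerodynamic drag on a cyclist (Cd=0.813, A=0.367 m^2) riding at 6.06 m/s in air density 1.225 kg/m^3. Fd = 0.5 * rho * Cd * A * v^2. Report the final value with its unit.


Fd = 0.5 * 1.225 * 0.813 * 0.367 * 6.06^2
= 0.5 * 1.225 * 0.813 * 0.367 * 36.7236
= 6.711 N

6.711 N


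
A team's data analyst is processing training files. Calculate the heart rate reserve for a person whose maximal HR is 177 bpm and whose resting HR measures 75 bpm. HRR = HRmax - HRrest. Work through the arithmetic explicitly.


HRmax = 177 bpm
HRrest = 75 bpm
HRR = 177 - 75 = 102 bpm

102 bpm


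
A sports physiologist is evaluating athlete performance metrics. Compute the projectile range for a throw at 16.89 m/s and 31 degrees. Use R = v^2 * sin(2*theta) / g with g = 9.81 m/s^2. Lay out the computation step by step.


Two times the angle = 62 degrees
sin(62) = 0.882948
R = 285.2721 * 0.882948 / 9.81 = 25.676 m

25.676 m


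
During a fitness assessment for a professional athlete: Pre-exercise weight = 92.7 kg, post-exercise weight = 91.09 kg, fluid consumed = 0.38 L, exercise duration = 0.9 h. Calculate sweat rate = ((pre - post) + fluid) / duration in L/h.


Weight loss = 92.7 - 91.09 = 1.61 kg (approx L)
Total sweat = 1.61 + 0.38 = 1.99 L
Sweat rate = 1.99 / 0.9 = 2.211 L/h

2.211 L/h


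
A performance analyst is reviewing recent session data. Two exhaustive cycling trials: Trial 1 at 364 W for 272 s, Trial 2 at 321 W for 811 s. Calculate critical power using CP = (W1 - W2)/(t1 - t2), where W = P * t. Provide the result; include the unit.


W1 = 364 * 272 = 99008 J
W2 = 321 * 811 = 260331 J
CP = (99008 - 260331) / (272 - 811)
= -161323 / -539
= 299.3 W

299.3 W


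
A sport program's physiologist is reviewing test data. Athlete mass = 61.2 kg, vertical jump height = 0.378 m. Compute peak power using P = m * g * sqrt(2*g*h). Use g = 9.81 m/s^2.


sqrt(2 * 9.81 * 0.378) = sqrt(7.41636) = 2.723299 m/s
P = 61.2 * 9.81 * 2.723299
= 1634.99 W

1634.99 W


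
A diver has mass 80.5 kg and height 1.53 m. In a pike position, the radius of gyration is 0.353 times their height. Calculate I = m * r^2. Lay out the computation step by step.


r = 0.353 * 1.53 = 0.54009 m
I = m * r^2 = 80.5 * 0.291697 = 23.482 kg*m^2

23.482 kg*m^2


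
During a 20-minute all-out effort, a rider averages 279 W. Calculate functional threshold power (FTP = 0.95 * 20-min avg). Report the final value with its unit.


FTP = 0.95 * 279
= 265.05 W

265.05 W


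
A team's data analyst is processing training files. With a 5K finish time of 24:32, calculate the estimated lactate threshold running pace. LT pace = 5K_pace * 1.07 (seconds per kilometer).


Race duration = 1472 s for 5 km
Average pace = 1472 / 5 = 294.4 s/km
LT pace = 294.4 * 1.07
= 315.01 s/km

315.01 s/km


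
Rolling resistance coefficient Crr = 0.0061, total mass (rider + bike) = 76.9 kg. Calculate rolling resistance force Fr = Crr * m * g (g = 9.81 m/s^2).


Fr = Crr * m * g
= 0.0061 * 76.9 * 9.81
= 4.602 N

4.602 N


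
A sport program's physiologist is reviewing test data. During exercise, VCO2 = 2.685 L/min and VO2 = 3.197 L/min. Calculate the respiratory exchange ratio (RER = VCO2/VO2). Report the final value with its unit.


RER = VCO2 / VO2
= 2.685 / 3.197
= 0.8398

0.8398


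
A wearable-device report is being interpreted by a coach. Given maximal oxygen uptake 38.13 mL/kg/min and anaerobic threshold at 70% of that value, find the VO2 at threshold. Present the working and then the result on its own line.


Percentage as decimal = 0.7
VO2 at AT = 38.13 * 0.7 = 26.69 mL/kg/min

26.69 mL/kg/min


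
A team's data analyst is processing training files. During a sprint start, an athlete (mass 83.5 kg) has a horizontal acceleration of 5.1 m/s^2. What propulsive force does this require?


Propulsive force = mass * acceleration
= 83.5 kg * 5.1 m/s^2
= 425.85 N

425.85 N


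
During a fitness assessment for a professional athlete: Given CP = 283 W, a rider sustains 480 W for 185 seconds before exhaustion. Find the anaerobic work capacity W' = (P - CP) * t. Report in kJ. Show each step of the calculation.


Excess power = 480 - 283 = 197 W
Work above CP = 197 * 185 = 36445 J
W' = 36.445 kJ

36.445 kJ


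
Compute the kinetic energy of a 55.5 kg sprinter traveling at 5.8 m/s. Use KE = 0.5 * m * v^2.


Velocity squared = 33.64
KE = 0.5 * 55.5 * 33.64 = 933.51 J

933.51 J


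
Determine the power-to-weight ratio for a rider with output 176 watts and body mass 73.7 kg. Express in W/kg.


P/W = 176 / 73.7 = 2.388 W/kg

2.388 W/kg


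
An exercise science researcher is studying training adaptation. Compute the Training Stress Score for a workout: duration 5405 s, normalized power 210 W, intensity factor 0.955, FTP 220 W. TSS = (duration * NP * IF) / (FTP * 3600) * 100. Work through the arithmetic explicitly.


Product = 5405 * 210 * 0.955 = 1083972.75
Base = 220 * 3600 = 792000
TSS = 1083972.75 / 792000 * 100 = 136.87

136.87 TSS


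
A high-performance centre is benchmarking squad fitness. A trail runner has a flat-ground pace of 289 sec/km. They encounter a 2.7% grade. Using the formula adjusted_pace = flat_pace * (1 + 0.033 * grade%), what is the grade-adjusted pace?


Grade factor = 1 + 0.033 * 2.7 = 1.0891
Adjusted = 289 * 1.0891 = 314.75 sec/km

314.75 s/km


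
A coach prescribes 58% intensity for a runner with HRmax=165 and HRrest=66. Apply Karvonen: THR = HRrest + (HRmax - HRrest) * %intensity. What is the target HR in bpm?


Heart rate reserve = 165 - 66 = 99
Intensity fraction = 58 / 100 = 0.58
THR = 66 + 99 * 0.58 = 123.42 bpm

123.42 bpm


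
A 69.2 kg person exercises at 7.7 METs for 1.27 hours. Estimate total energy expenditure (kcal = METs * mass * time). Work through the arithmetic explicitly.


Energy = METs * mass(kg) * time(h)
= 7.7 * 69.2 * 1.27
= 676.71 kcal

676.71 kcal


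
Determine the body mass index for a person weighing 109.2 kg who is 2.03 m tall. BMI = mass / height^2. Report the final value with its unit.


BMI = mass / height^2
= 109.2 / 2.03^2
= 109.2 / 4.1209
= 26.5 kg/m^2

26.5 kg/m^2


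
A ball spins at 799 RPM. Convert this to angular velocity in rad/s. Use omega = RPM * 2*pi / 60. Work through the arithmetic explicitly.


omega = 799 * 2 * pi / 60
= 799 * 6.28318531 / 60
= 5020.265 / 60
= 83.671 rad/s

83.671 rad/s


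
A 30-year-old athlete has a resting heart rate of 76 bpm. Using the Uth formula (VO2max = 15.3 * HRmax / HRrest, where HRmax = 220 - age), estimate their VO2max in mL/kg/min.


HRmax = 220 - 30 = 190 bpm
Ratio = HRmax / HRrest = 190 / 76 = 2.5
VO2max = 15.3 * 2.5 = 38.25 mL/kg/min

38.25 mL/kg/min


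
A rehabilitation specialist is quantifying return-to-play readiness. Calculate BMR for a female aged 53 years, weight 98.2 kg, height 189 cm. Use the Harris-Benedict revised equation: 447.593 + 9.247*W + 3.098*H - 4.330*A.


Substituting values:
W term = 9.247 * 98.2 = 908.0554
H term = 3.098 * 189 = 585.522
A term = 4.330 * 53 = 229.49
BMR = 1711.68 kcal/day

1711.68 kcal/day


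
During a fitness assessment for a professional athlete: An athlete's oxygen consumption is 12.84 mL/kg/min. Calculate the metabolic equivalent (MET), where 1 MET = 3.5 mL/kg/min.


MET = VO2 / 3.5
= 12.84 / 3.5
= 3.67 METs

3.67 METs


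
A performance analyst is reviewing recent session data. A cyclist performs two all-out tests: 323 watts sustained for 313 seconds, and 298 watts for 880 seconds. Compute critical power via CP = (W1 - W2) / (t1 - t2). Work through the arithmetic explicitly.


W1 = P1 * t1 = 323 * 313 = 101099 J
W2 = P2 * t2 = 298 * 880 = 262240 J
CP = (101099 - 262240) / (313 - 880)
= 284.2 W

284.2 W


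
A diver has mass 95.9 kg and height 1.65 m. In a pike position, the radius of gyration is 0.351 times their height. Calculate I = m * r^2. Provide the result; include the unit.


r = 0.351 * 1.65 = 0.57915 m
I = m * r^2 = 95.9 * 0.335415 = 32.166 kg*m^2

32.166 kg*m^2


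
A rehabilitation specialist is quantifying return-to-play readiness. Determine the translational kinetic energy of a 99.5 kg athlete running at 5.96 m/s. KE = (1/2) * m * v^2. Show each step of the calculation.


KE = 0.5 * m * v^2
= 0.5 * 99.5 * 5.96^2
= 0.5 * 99.5 * 35.5216
= 1767.2 J

1767.2 J


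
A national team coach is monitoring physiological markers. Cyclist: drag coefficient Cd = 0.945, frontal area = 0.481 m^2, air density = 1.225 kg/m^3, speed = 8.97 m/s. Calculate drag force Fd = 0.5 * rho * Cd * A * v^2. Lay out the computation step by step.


v^2 = 8.97^2 = 80.4609
Fd = 0.5 * 1.225 * 0.945 * 0.481 * 80.4609
= 22.401 N

22.401 N


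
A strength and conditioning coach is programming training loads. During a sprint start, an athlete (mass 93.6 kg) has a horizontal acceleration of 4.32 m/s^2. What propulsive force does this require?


Propulsive force = mass * acceleration
= 93.6 kg * 4.32 m/s^2
= 404.35 N

404.35 N


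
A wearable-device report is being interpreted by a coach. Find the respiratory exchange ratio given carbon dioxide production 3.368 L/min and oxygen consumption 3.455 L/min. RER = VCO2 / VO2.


VCO2 = 3.368 L/min
VO2 = 3.455 L/min
RER = 3.368 / 3.455 = 0.9748

0.9748


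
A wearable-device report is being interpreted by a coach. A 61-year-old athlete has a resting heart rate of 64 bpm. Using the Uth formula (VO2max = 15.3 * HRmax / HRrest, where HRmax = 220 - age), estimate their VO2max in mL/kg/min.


HRmax = 220 - 61 = 159 bpm
Ratio = HRmax / HRrest = 159 / 64 = 2.4844
VO2max = 15.3 * 2.4844 = 38.01 mL/kg/min

38.01 mL/kg/min
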